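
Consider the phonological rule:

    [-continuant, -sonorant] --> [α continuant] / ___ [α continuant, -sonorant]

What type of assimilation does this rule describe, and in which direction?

regressive manner assimilation

The shared variable α links the value of [continuant] on the target to that of the neighbouring obstruent. [continuant] distinguishes stops from fricatives — a manner-of-articulation feature — so this is manner assimilation.
Since the environment is written after the underscore, the trigger follows the target; the direction is regressive.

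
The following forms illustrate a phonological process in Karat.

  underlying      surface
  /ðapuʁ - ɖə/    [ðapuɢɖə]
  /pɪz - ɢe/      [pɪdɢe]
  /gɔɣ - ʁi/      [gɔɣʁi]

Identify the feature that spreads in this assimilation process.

Underlying /ʁ/ is realised as [ɢ] next to /ɖ/; /ɖ/ itself does not change.
The change fricative → stop matches the manner of the following /ɖ/, identifying this as manner assimilation.
The other alternating form patterns the same way: /z/ → [d] before /ɢ/ (fricative → stop, matching a stop) — only manner changes, and always toward the following segment.
No alternation appears in [gɔɣʁi]: there the adjacent consonants already agree in manner (/ɣ/ and /ʁ/ are both fricatives), so this form is consistent with the same rule.

manner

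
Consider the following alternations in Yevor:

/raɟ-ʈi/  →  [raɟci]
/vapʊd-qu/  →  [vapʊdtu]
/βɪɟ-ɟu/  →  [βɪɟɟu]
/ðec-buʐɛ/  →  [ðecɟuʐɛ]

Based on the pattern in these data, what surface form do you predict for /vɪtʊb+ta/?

[vɪtʊbpa]

The data show progressive place assimilation: /ʈ/ → [c] after /ɟ/; /q/ → [t] after /d/; /b/ → [ɟ] after /c/. In each pair only place changes, matching the preceding consonant, while manner and voice stay constant.
No alternation appears in [βɪɟɟu]: there the adjacent consonants already agree in place (/ɟ/ and /ɟ/ are both palatal), so this form is consistent with the same rule.
/t/ is a voiceless alveolar stop. The preceding trigger /b/ is bilabial, so /t/ must become bilabial as well.
A voiceless bilabial stop is [p], so the surface segment is [p].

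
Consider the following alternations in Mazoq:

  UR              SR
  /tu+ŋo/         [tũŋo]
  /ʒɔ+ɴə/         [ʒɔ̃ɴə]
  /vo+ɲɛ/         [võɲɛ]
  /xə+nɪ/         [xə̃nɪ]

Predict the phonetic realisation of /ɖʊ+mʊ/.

The data show regressive nasality assimilation (vowel nasalisation): /u/ → [ũ] before /ŋ/; /ɔ/ → [ɔ̃] before /ɴ/; /o/ → [õ] before /ɲ/; /ə/ → [ə̃] before /n/ — a vowel is nasalised by an immediately following nasal consonant.
The vowel /ʊ/ is adjacent to the following nasal /m/, so it acquires [+nasal] and surfaces as [ʊ̃].

[ɖʊ̃mʊ]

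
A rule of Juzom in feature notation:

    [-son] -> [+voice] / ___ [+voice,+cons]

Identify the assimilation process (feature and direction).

The target ([-son], obstruents) acquires [+voice] next to a voiced consonant ([+voice,+cons]) — it takes on the voicing of its neighbour, so the feature that spreads is voicing.
Since the environment is written after the underscore, the trigger follows the target; the direction is regressive.

regressive voicing assimilation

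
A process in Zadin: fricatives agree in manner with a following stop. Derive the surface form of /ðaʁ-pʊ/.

[ðaɢpʊ]

/ʁ/ is a voiced uvular fricative. The following trigger /p/ is a stop, so /ʁ/ must become a stop as well.
Changing only its manner to stop gives [ɢ] — the voiced uvular stop.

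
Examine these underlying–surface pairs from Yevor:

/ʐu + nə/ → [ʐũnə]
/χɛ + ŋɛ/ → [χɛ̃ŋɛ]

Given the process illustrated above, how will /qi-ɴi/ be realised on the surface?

The data show regressive nasality assimilation (vowel nasalisation): /u/ → [ũ] before /n/; /ɛ/ → [ɛ̃] before /ŋ/ — a vowel is nasalised by an immediately following nasal consonant.
/i/ sits next to the nasal /ɴ/ and is therefore nasalised to [ĩ].

[qĩɴi]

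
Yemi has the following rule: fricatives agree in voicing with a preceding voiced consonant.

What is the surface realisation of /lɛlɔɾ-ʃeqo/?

[lɛlɔɾʒeqo]

The rule targets /ʃ/ (voiceless postalveolar fricative), which sits after the trigger /ɾ/ (voiced).
A voiced postalveolar fricative is [ʒ], so the surface segment is [ʒ].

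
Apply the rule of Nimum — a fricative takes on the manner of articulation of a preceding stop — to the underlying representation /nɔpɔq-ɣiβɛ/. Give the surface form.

/ɣ/ is a voiced velar fricative. The preceding trigger /q/ is a stop, so /ɣ/ must become a stop as well.
Changing only its manner to stop gives [g] — the voiced velar stop.

[nɔpɔqgiβɛ]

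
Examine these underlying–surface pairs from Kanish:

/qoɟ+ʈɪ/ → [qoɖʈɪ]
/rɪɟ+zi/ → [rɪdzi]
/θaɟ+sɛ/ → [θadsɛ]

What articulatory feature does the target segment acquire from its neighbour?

Underlying /ɟ/ is realised as [ɖ] next to /ʈ/; /ʈ/ itself does not change.
/ɟ/ is palatal while /ʈ/ is retroflex; the output [ɖ] is retroflex, matching the trigger — so the feature that spreads is place.
The same holds elsewhere in the data: /ɟ/ → [d] before /z/ (palatal → alveolar, matching alveolar); /ɟ/ → [d] before /s/ (palatal → alveolar, matching alveolar) — only place changes, and always toward the following segment.

place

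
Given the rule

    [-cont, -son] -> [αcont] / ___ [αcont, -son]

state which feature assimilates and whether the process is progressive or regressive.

The rule copies [cont] (continuancy) from the environment onto the target stops; since [±cont] encodes the stop/fricative manner contrast, the assimilating dimension is manner.
Since the environment is written after the underscore, the trigger follows the target; the direction is regressive.

regressive manner assimilation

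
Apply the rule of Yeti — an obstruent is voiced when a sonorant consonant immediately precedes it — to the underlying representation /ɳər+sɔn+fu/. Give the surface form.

The rule targets /s/ (voiceless alveolar fricative), which sits after the trigger /r/ (voiced).
A voiced alveolar fricative is [z], so the surface segment is [z].
The same rule applies at the second boundary: /f/ → [v] next to /n/.

[ɳərzɔnvu]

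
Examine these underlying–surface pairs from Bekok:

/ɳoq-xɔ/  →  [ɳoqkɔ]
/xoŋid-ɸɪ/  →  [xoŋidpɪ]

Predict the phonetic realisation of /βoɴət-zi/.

The data show progressive manner assimilation: /x/ → [k] after /q/; /ɸ/ → [p] after /d/. In each pair only manner changes, matching the preceding consonant, while place and voice stay constant.
The rule targets /z/ (voiced alveolar fricative), which sits after the trigger /t/ (stop).
A voiced alveolar stop is [d], so the surface segment is [d].

[βoɴətdi]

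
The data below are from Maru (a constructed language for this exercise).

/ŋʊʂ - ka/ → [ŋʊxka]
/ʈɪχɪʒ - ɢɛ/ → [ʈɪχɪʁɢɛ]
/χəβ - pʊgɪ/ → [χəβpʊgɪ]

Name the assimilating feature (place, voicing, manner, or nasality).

Underlying /ʂ/ is realised as [x] next to /k/; /k/ itself does not change.
/ʂ/ is retroflex while /k/ is velar; the output [x] is velar, matching the trigger — so the feature that spreads is place.
The other alternating form patterns the same way: /ʒ/ → [ʁ] before /ɢ/ (postalveolar → uvular, matching uvular) — only place changes, and always toward the following segment.
No alternation appears in [χəβpʊgɪ]: there the adjacent consonants already agree in place (/β/ and /p/ are both bilabial), so this form is consistent with the same rule.

place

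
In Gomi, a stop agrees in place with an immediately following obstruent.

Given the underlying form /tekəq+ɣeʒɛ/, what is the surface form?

The rule targets /q/ (voiceless uvular stop), which sits before the trigger /ɣ/ (velar).
A voiceless velar stop is [k], so the surface segment is [k].

[tekəkɣeʒɛ]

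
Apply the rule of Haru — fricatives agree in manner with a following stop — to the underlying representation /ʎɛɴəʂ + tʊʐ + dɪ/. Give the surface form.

/ʂ/ is a voiceless retroflex fricative. The following trigger /t/ is a stop, so /ʂ/ must become a stop as well.
Changing only its manner to stop gives [ʈ] — the voiceless retroflex stop.
At the second juncture, /ʐ/ likewise becomes [ɖ] adjacent to /d/.

[ʎɛɴəʈtʊɖdɪ]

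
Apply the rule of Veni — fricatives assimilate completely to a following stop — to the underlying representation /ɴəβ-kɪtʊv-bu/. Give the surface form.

/β/ is the segment targeted by the rule; it sits immediately before /k/, so it assimilates completely and surfaces as [k].
At the second juncture, /v/ likewise becomes [b] adjacent to /b/.

[ɴəkkɪtʊbbu]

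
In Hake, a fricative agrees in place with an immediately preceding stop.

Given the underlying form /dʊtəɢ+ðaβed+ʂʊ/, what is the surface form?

The rule targets /ð/ (voiced dental fricative), which sits after the trigger /ɢ/ (uvular).
The voiced uvular fricative is [ʁ], so /ð/ → [ʁ].
The same rule applies at the second boundary: /ʂ/ → [s] next to /d/.

[dʊtəɢʁaβedsʊ]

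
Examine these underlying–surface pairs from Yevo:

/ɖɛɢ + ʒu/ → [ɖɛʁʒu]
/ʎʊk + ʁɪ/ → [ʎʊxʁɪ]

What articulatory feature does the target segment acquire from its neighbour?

Underlying /ɢ/ is realised as [ʁ] next to /ʒ/; /ʒ/ itself does not change.
/ɢ/ is a stop while /ʒ/ is a fricative; the output [ʁ] is a fricative, matching the trigger — so the feature that spreads is manner.
The same holds elsewhere in the data: /k/ → [x] before /ʁ/ (stop → fricative, matching a fricative) — only manner changes, and always toward the following segment.

manner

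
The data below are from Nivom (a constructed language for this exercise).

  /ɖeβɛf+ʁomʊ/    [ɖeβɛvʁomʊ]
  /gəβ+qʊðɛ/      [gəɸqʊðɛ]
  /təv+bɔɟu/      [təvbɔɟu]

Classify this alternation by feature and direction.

regressive voicing assimilation

Underlying /f/ is realised as [v] next to /ʁ/; /ʁ/ itself does not change.
The change voiceless → voiced matches the voicing of the following /ʁ/, identifying this as voicing assimilation.
Place and manner are unchanged, so the assimilation is partial, not total.
Checking the remaining alternation: /β/ → [ɸ] before /q/ (voiced → voiceless, matching voiceless) — only voicing changes, and always toward the following segment.
No alternation appears in [təvbɔɟu]: there the adjacent consonants already agree in voicing (/v/ and /b/ are both voiced), so this form is consistent with the same rule.
Since the segment that changes precedes the conditioning segment, the assimilation is regressive.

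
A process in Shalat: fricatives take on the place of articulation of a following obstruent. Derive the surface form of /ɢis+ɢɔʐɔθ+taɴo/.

[ɢiχɢɔʐɔstaɴo]

The rule targets /s/ (voiceless alveolar fricative), which sits before the trigger /ɢ/ (uvular).
The voiceless uvular fricative is [χ], so /s/ → [χ].
The same rule applies at the second boundary: /θ/ → [s] next to /t/.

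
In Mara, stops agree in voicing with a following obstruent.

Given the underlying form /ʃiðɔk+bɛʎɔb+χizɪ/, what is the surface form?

[ʃiðɔgbɛʎɔpχizɪ]

The rule targets /k/ (voiceless velar stop), which sits before the trigger /b/ (voiced).
Changing only its voicing to voiced gives [g] — the voiced velar stop.
The same rule applies at the second boundary: /b/ → [p] next to /χ/.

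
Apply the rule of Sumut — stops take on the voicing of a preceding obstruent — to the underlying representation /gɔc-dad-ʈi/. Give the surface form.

[gɔctadɖi]

/d/ is a voiced alveolar stop. The preceding trigger /c/ is voiceless, so /d/ must become voiceless as well.
A voiceless alveolar stop is [t], so the surface segment is [t].
The same rule applies at the second boundary: /ʈ/ → [ɖ] next to /d/.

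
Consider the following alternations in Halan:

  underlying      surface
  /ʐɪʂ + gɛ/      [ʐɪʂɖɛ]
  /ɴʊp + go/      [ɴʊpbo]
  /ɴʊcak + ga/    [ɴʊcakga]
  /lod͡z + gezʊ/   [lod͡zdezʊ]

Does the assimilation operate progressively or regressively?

Comparing underlying and surface forms, /g/ → [ɖ] is the alternation; the neighbouring /ʂ/ is constant.
/g/ is velar while /ʂ/ is retroflex; the output [ɖ] is retroflex, matching the trigger — so the feature that spreads is place.
Checking the remaining alternations: /g/ → [b] after /p/ (velar → bilabial, matching bilabial); /g/ → [d] after /d͡z/ (velar → alveolar, matching alveolar) — only place changes, and always toward the preceding segment.
No alternation appears in [ɴʊcakga]: there the adjacent consonants already agree in place (/g/ and /k/ are both velar), so this form is consistent with the same rule.
The trigger is the preceding segment, so the direction is progressive (perseverative).

progressive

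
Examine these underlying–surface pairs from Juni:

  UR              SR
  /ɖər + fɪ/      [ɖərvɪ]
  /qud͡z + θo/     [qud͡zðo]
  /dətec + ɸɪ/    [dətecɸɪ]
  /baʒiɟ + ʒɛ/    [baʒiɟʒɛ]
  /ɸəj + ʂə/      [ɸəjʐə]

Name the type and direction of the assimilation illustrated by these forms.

progressive voicing assimilation

Comparing underlying and surface forms, /f/ → [v] is the alternation; the neighbouring /r/ is constant.
The change voiceless → voiced matches the voicing of the preceding /r/, identifying this as voicing assimilation.
Place and manner are unchanged, so the assimilation is partial, not total.
The other alternating forms pattern the same way: /θ/ → [ð] after /d͡z/ (voiceless → voiced, matching voiced); /ʂ/ → [ʐ] after /j/ (voiceless → voiced, matching voiced) — only voicing changes, and always toward the preceding segment.
Nothing changes in [dətecɸɪ], [baʒiɟʒɛ]: there the adjacent consonants already agree in voicing (/ɸ/ and /c/ are both voiceless; /ʒ/ and /ɟ/ are both voiced), so these forms are consistent with the same rule.
Since the segment that changes follows the conditioning segment, the assimilation is progressive.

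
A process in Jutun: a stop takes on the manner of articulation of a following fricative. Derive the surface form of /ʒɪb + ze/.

[ʒɪβze]

/b/ is a voiced bilabial stop. The following trigger /z/ is a fricative, so /b/ must become a fricative as well.
Changing only its manner to fricative gives [β] — the voiced bilabial fricative.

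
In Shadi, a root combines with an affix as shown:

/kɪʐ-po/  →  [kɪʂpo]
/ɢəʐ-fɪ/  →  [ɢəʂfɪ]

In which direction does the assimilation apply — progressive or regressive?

regressive

The segment that alternates is /ʐ/, which surfaces as [ʂ] when adjacent to /p/.
The change voiced → voiceless matches the voicing of the following /p/, identifying this as voicing assimilation.
The same holds elsewhere in the data: /ʐ/ → [ʂ] before /f/ (voiced → voiceless, matching voiceless) — only voicing changes, and always toward the following segment.
Since the segment that changes precedes the conditioning segment, the assimilation is regressive.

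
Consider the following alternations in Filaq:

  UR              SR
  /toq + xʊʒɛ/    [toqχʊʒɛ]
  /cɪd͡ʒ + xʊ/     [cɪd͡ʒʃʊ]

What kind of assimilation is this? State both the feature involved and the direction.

progressive place assimilation

Comparing underlying and surface forms, /x/ → [χ] is the alternation; the neighbouring /q/ is constant.
The change velar → uvular matches the place of the preceding /q/, identifying this as place assimilation.
Manner and voice are unchanged, so the assimilation is partial, not total.
Checking the remaining alternation: /x/ → [ʃ] after /d͡ʒ/ (velar → postalveolar, matching postalveolar) — only place changes, and always toward the preceding segment.
The trigger is the preceding segment, so the direction is progressive (perseverative).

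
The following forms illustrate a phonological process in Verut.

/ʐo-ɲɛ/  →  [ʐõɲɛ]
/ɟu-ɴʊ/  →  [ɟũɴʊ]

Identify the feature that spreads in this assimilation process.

The vowel /o/ surfaces as nasalised [õ] next to the following nasal /ɲ/ — it has acquired the [+nasal] feature of its neighbour.
Likewise in the remaining data: /u/ → [ũ] before /ɴ/ — each time a vowel is nasalised next to a following nasal.

nasality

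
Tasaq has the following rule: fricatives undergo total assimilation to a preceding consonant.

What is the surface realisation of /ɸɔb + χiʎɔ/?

[ɸɔbbiʎɔ]

/χ/ is the segment targeted by the rule; it sits immediately after /b/, so it assimilates completely and surfaces as [b].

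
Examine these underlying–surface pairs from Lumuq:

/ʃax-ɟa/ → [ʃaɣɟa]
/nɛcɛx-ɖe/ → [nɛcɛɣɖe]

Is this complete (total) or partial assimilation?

Underlying /x/ is realised as [ɣ] next to /ɟ/; /ɟ/ itself does not change.
The change voiceless → voiced matches the voicing of the following /ɟ/, identifying this as voicing assimilation.
Place and manner are unchanged, so the assimilation is partial, not total.
The other alternating form patterns the same way: /x/ → [ɣ] before /ɖ/ (voiceless → voiced, matching voiced) — only voicing changes, and always toward the following segment.

partial assimilation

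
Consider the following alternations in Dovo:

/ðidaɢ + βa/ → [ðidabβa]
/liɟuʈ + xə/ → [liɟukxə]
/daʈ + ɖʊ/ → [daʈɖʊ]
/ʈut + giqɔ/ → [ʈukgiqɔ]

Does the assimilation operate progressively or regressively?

Comparing underlying and surface forms, /ɢ/ → [b] is the alternation; the neighbouring /β/ is constant.
/ɢ/ is uvular while /β/ is bilabial; the output [b] is bilabial, matching the trigger — so the feature that spreads is place.
Checking the remaining alternations: /ʈ/ → [k] before /x/ (retroflex → velar, matching velar); /t/ → [k] before /g/ (alveolar → velar, matching velar) — only place changes, and always toward the following segment.
Nothing changes in [daʈɖʊ]: there the adjacent consonants already agree in place (/ʈ/ and /ɖ/ are both retroflex), so this form is consistent with the same rule.
Since the segment that changes precedes the conditioning segment, the assimilation is regressive.

regressive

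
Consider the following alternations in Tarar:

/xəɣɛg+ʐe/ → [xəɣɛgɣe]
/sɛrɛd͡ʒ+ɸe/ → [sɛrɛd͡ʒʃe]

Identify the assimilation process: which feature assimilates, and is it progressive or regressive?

progressive place assimilation

The segment that alternates is /ʐ/, which surfaces as [ɣ] when adjacent to /g/.
The change retroflex → velar matches the place of the preceding /g/, identifying this as place assimilation.
Manner and voice are unchanged, so the assimilation is partial, not total.
The same holds elsewhere in the data: /ɸ/ → [ʃ] after /d͡ʒ/ (bilabial → postalveolar, matching postalveolar) — only place changes, and always toward the preceding segment.
The trigger is the preceding segment, so the direction is progressive (perseverative).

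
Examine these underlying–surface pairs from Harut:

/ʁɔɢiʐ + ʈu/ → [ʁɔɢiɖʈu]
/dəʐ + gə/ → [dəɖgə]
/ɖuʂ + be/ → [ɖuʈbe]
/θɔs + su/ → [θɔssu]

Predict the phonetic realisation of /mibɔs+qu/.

The data show regressive manner assimilation: /ʐ/ → [ɖ] before /ʈ/; /ʐ/ → [ɖ] before /g/; /ʂ/ → [ʈ] before /b/. In each pair only manner changes, matching the following consonant, while place and voice stay constant.
No alternation appears in [θɔssu]: there the adjacent consonants already agree in manner (/s/ and /s/ are both fricatives), so this form is consistent with the same rule.
/s/ is a voiceless alveolar fricative. The following trigger /q/ is a stop, so /s/ must become a stop as well.
Changing only its manner to stop gives [t] — the voiceless alveolar stop.

[mibɔtqu]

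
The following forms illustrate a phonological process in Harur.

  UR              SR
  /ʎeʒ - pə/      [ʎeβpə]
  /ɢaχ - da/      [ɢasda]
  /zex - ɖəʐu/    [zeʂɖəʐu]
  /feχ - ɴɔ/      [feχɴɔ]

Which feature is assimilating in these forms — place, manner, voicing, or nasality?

Underlying /ʒ/ is realised as [β] next to /p/; /p/ itself does not change.
The change postalveolar → bilabial matches the place of the following /p/, identifying this as place assimilation.
Checking the remaining alternations: /χ/ → [s] before /d/ (uvular → alveolar, matching alveolar); /x/ → [ʂ] before /ɖ/ (velar → retroflex, matching retroflex) — only place changes, and always toward the following segment.
No alternation appears in [feχɴɔ]: there the adjacent consonants already agree in place (/χ/ and /ɴ/ are both uvular), so this form is consistent with the same rule.

place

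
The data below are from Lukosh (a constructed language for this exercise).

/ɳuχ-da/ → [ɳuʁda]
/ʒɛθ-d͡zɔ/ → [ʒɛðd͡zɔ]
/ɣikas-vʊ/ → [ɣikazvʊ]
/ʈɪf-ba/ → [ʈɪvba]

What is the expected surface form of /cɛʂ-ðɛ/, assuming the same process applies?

[cɛʐðɛ]

The data show regressive voicing assimilation: /χ/ → [ʁ] before /d/; /θ/ → [ð] before /d͡z/; /s/ → [z] before /v/; /f/ → [v] before /b/. In each pair only voicing changes, matching the following consonant, while place and manner stay constant.
The rule targets /ʂ/ (voiceless retroflex fricative), which sits before the trigger /ð/ (voiced).
The voiced retroflex fricative is [ʐ], so /ʂ/ → [ʐ].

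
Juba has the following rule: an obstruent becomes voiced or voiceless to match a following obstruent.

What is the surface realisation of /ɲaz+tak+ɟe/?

/z/ is a voiced alveolar fricative. The following trigger /t/ is voiceless, so /z/ must become voiceless as well.
A voiceless alveolar fricative is [s], so the surface segment is [s].
At the second juncture, /k/ likewise becomes [g] adjacent to /ɟ/.

[ɲastagɟe]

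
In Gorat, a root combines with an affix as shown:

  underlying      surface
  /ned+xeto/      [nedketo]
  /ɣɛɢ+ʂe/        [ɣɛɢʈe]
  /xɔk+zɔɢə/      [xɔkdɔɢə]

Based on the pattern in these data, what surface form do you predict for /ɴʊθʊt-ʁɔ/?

[ɴʊθʊtɢɔ]

The data show progressive manner assimilation: /x/ → [k] after /d/; /ʂ/ → [ʈ] after /ɢ/; /z/ → [d] after /k/. In each pair only manner changes, matching the preceding consonant, while place and voice stay constant.
/ʁ/ is a voiced uvular fricative. The preceding trigger /t/ is a stop, so /ʁ/ must become a stop as well.
A voiced uvular stop is [ɢ], so the surface segment is [ɢ].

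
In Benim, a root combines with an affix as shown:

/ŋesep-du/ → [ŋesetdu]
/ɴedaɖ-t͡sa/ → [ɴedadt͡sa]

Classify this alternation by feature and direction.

regressive place assimilation

The segment that alternates is /p/, which surfaces as [t] when adjacent to /d/.
/p/ is bilabial while /d/ is alveolar; the output [t] is alveolar, matching the trigger — so the feature that spreads is place.
Manner and voice are unchanged, so the assimilation is partial, not total.
The other alternating form patterns the same way: /ɖ/ → [d] before /t͡s/ (retroflex → alveolar, matching alveolar) — only place changes, and always toward the following segment.
Since the segment that changes precedes the conditioning segment, the assimilation is regressive.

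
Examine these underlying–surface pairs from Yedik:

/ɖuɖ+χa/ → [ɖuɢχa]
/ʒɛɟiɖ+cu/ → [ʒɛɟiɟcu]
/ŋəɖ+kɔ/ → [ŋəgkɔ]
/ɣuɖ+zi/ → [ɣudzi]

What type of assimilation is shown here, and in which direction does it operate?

Underlying /ɖ/ is realised as [ɢ] next to /χ/; /χ/ itself does not change.
The change retroflex → uvular matches the place of the following /χ/, identifying this as place assimilation.
Manner and voice are unchanged, so the assimilation is partial, not total.
The other alternating forms pattern the same way: /ɖ/ → [ɟ] before /c/ (retroflex → palatal, matching palatal); /ɖ/ → [g] before /k/ (retroflex → velar, matching velar); /ɖ/ → [d] before /z/ (retroflex → alveolar, matching alveolar) — only place changes, and always toward the following segment.
Since the segment that changes precedes the conditioning segment, the assimilation is regressive.

regressive place assimilation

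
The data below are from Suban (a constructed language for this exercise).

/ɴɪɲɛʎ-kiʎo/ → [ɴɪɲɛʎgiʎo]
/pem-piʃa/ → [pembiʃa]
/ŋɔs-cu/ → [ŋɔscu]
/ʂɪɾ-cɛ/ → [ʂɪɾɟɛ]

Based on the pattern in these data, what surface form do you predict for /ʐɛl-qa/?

The data show progressive voicing assimilation: /k/ → [g] after /ʎ/; /p/ → [b] after /m/; /c/ → [ɟ] after /ɾ/. In each pair only voicing changes, matching the preceding consonant, while place and manner stay constant.
Nothing changes in [ŋɔscu]: there the adjacent consonants already agree in voicing (/c/ and /s/ are both voiceless), so this form is consistent with the same rule.
The rule targets /q/ (voiceless uvular stop), which sits after the trigger /l/ (voiced).
Changing only its voicing to voiced gives [ɢ] — the voiced uvular stop.

[ʐɛlɢa]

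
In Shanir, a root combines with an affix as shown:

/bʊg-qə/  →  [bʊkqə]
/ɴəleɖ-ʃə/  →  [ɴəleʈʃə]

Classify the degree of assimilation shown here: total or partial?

The segment that alternates is /g/, which surfaces as [k] when adjacent to /q/.
/g/ is voiced while /q/ is voiceless; the output [k] is voiceless, matching the trigger — so the feature that spreads is voicing.
Place and manner are unchanged, so the assimilation is partial, not total.
The other alternating form patterns the same way: /ɖ/ → [ʈ] before /ʃ/ (voiced → voiceless, matching voiceless) — only voicing changes, and always toward the following segment.

partial assimilation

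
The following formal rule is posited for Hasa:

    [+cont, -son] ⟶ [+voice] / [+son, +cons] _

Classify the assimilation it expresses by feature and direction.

progressive voicing assimilation

The structural change is [+voice], and the conditioning segment [+son, +cons] (a sonorant consonant) is itself voiced, so the target comes to share the voicing of its neighbour — voicing assimilation.
Since the environment is written before the underscore, the trigger precedes the target; the direction is progressive.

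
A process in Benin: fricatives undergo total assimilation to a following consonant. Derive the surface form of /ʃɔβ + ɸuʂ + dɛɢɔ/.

/β/ is the segment targeted by the rule; it sits immediately before /ɸ/, so it assimilates completely and surfaces as [ɸ].
At the second juncture, /ʂ/ likewise becomes [d] adjacent to /d/.

[ʃɔɸɸuddɛɢɔ]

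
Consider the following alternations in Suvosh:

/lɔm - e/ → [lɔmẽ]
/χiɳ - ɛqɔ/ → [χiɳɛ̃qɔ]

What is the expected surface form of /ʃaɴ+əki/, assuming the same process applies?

[ʃaɴə̃ki]

The data show progressive nasality assimilation (vowel nasalisation): /e/ → [ẽ] after /m/; /ɛ/ → [ɛ̃] after /ɳ/ — a vowel is nasalised by an immediately preceding nasal consonant.
/ə/ sits next to the nasal /ɴ/ and is therefore nasalised to [ə̃].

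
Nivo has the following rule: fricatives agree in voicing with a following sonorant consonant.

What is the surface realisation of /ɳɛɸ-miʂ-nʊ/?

The rule targets /ɸ/ (voiceless bilabial fricative), which sits before the trigger /m/ (voiced).
A voiced bilabial fricative is [β], so the surface segment is [β].
At the second juncture, /ʂ/ likewise becomes [ʐ] adjacent to /n/.

[ɳɛβmiʐnʊ]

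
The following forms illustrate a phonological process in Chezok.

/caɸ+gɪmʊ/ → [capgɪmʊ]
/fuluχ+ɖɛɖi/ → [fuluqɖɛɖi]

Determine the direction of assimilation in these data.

Comparing underlying and surface forms, /ɸ/ → [p] is the alternation; the neighbouring /g/ is constant.
The change fricative → stop matches the manner of the following /g/, identifying this as manner assimilation.
The other alternating form patterns the same way: /χ/ → [q] before /ɖ/ (fricative → stop, matching a stop) — only manner changes, and always toward the following segment.
Since the segment that changes precedes the conditioning segment, the assimilation is regressive.

regressive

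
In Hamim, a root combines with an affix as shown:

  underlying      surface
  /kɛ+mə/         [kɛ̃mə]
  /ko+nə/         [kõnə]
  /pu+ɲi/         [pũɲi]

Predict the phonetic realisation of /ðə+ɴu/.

[ðə̃ɴu]

The data show regressive nasality assimilation (vowel nasalisation): /ɛ/ → [ɛ̃] before /m/; /o/ → [õ] before /n/; /u/ → [ũ] before /ɲ/ — a vowel is nasalised by an immediately following nasal consonant.
/ə/ sits next to the nasal /ɴ/ and is therefore nasalised to [ə̃].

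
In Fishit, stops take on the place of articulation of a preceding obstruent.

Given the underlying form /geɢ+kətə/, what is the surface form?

[geɢqətə]

/k/ is a voiceless velar stop. The preceding trigger /ɢ/ is uvular, so /k/ must become uvular as well.
The voiceless uvular stop is [q], so /k/ → [q].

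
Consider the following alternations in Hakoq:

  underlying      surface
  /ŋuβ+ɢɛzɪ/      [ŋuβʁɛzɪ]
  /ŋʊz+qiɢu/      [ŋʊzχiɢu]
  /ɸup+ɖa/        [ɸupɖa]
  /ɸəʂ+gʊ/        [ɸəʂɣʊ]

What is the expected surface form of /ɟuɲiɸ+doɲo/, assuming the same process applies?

[ɟuɲiɸzoɲo]

The data show progressive manner assimilation: /ɢ/ → [ʁ] after /β/; /q/ → [χ] after /z/; /g/ → [ɣ] after /ʂ/. In each pair only manner changes, matching the preceding consonant, while place and voice stay constant.
No alternation appears in [ɸupɖa]: there the adjacent consonants already agree in manner (/ɖ/ and /p/ are both stops), so this form is consistent with the same rule.
/d/ is a voiced alveolar stop. The preceding trigger /ɸ/ is a fricative, so /d/ must become a fricative as well.
Changing only its manner to fricative gives [z] — the voiced alveolar fricative.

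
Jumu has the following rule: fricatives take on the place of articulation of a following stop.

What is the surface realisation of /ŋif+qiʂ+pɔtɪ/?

[ŋiχqiɸpɔtɪ]

/f/ is a voiceless labiodental fricative. The following trigger /q/ is uvular, so /f/ must become uvular as well.
A voiceless uvular fricative is [χ], so the surface segment is [χ].
The same rule applies at the second boundary: /ʂ/ → [ɸ] next to /p/.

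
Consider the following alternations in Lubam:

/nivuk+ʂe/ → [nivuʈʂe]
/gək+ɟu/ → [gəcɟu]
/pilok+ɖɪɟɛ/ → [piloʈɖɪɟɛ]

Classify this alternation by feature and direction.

Comparing underlying and surface forms, /k/ → [ʈ] is the alternation; the neighbouring /ʂ/ is constant.
The change velar → retroflex matches the place of the following /ʂ/, identifying this as place assimilation.
Manner and voice are unchanged, so the assimilation is partial, not total.
Checking the remaining alternations: /k/ → [c] before /ɟ/ (velar → palatal, matching palatal); /k/ → [ʈ] before /ɖ/ (velar → retroflex, matching retroflex) — only place changes, and always toward the following segment.
Since the segment that changes precedes the conditioning segment, the assimilation is regressive.

regressive place assimilation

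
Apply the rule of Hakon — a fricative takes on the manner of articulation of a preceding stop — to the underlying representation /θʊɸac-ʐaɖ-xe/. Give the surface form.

The rule targets /ʐ/ (voiced retroflex fricative), which sits after the trigger /c/ (stop).
A voiced retroflex stop is [ɖ], so the surface segment is [ɖ].
At the second juncture, /x/ likewise becomes [k] adjacent to /ɖ/.

[θʊɸacɖaɖke]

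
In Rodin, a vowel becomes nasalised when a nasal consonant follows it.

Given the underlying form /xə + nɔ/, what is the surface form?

The vowel /ə/ is adjacent to the following nasal /n/, so it acquires [+nasal] and surfaces as [ə̃].

[xə̃nɔ]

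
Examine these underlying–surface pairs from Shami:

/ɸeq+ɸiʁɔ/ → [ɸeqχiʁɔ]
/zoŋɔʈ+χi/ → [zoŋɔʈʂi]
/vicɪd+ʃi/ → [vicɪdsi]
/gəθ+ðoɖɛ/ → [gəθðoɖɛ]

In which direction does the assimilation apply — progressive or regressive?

progressive

Underlying /ɸ/ is realised as [χ] next to /q/; /q/ itself does not change.
The change bilabial → uvular matches the place of the preceding /q/, identifying this as place assimilation.
Checking the remaining alternations: /χ/ → [ʂ] after /ʈ/ (uvular → retroflex, matching retroflex); /ʃ/ → [s] after /d/ (postalveolar → alveolar, matching alveolar) — only place changes, and always toward the preceding segment.
Nothing changes in [gəθðoɖɛ]: there the adjacent consonants already agree in place (/ð/ and /θ/ are both dental), so this form is consistent with the same rule.
Since the segment that changes follows the conditioning segment, the assimilation is progressive.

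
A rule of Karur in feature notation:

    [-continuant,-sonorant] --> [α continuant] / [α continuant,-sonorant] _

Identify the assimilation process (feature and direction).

progressive manner assimilation

The shared variable α links the value of [continuant] on the target to that of the neighbouring obstruent. [continuant] distinguishes stops from fricatives — a manner-of-articulation feature — so this is manner assimilation.
The conditioning segment sits to the left of the focus bar, meaning the trigger precedes the segment that changes — progressive assimilation.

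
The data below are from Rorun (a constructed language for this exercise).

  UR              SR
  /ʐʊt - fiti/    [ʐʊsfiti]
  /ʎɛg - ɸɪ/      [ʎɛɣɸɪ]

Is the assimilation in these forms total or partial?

Underlying /t/ is realised as [s] next to /f/; /f/ itself does not change.
The change stop → fricative matches the manner of the following /f/, identifying this as manner assimilation.
Place and voice are unchanged, so the assimilation is partial, not total.
Checking the remaining alternation: /g/ → [ɣ] before /ɸ/ (stop → fricative, matching a fricative) — only manner changes, and always toward the following segment.

partial assimilation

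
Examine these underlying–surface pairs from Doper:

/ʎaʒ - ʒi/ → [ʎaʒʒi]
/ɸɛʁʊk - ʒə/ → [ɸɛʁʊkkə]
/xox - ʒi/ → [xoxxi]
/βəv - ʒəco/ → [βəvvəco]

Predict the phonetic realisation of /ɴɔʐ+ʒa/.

[ɴɔʐʐa]

The data show progressive total assimilation (/ʒ/ → [k] after /k/; /ʒ/ → [x] after /x/; /ʒ/ → [v] after /v/): in every case the target segment becomes identical to its preceding neighbour, copying more than a single feature.
In [ʎaʒʒi] the two consonants at the boundary are already identical (/ʒ/ + /ʒ/), so the rule applies vacuously and nothing changes.
/ʒ/ is the segment targeted by the rule; it sits immediately after /ʐ/, so it assimilates completely and surfaces as [ʐ].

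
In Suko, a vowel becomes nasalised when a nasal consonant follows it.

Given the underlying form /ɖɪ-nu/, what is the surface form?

[ɖɪ̃nu]

/ɪ/ sits next to the nasal /n/ and is therefore nasalised to [ɪ̃].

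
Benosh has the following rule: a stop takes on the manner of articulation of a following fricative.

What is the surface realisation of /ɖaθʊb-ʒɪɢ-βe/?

[ɖaθʊβʒɪʁβe]

The rule targets /b/ (voiced bilabial stop), which sits before the trigger /ʒ/ (fricative).
Changing only its manner to fricative gives [β] — the voiced bilabial fricative.
The same rule applies at the second boundary: /ɢ/ → [ʁ] next to /β/.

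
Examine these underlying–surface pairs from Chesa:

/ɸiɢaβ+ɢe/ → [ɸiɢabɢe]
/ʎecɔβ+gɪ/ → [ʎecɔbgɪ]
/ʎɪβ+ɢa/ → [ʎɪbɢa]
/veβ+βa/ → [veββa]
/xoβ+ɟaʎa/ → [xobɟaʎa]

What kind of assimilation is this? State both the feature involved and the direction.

regressive manner assimilation

Underlying /β/ is realised as [b] next to /ɢ/; /ɢ/ itself does not change.
The change fricative → stop matches the manner of the following /ɢ/, identifying this as manner assimilation.
Place and voice are unchanged, so the assimilation is partial, not total.
The same holds elsewhere in the data: /β/ → [b] before /g/ (fricative → stop, matching a stop); /β/ → [b] before /ɟ/ (fricative → stop, matching a stop) — only manner changes, and always toward the following segment.
Nothing changes in [veββa]: there the adjacent consonants already agree in manner (/β/ and /β/ are both fricatives), so this form is consistent with the same rule.
Since the segment that changes precedes the conditioning segment, the assimilation is regressive.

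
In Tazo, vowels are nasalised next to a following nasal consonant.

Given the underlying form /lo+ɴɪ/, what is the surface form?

[lõɴɪ]

/o/ sits next to the nasal /ɴ/ and is therefore nasalised to [õ].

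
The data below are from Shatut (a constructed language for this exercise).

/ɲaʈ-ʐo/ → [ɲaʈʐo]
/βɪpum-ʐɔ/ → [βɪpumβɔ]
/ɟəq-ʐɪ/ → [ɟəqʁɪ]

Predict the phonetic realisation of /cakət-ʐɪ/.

The data show progressive place assimilation: /ʐ/ → [β] after /m/; /ʐ/ → [ʁ] after /q/. In each pair only place changes, matching the preceding consonant, while manner and voice stay constant.
No alternation appears in [ɲaʈʐo]: there the adjacent consonants already agree in place (/ʐ/ and /ʈ/ are both retroflex), so this form is consistent with the same rule.
The rule targets /ʐ/ (voiced retroflex fricative), which sits after the trigger /t/ (alveolar).
A voiced alveolar fricative is [z], so the surface segment is [z].

[cakətzɪ]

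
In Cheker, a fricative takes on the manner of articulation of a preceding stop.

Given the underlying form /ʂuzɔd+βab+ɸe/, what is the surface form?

[ʂuzɔdbabpe]

The rule targets /β/ (voiced bilabial fricative), which sits after the trigger /d/ (stop).
Changing only its manner to stop gives [b] — the voiced bilabial stop.
The same rule applies at the second boundary: /ɸ/ → [p] next to /b/.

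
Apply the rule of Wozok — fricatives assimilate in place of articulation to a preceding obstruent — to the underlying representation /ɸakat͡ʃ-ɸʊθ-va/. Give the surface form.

The rule targets /ɸ/ (voiceless bilabial fricative), which sits after the trigger /t͡ʃ/ (postalveolar).
The voiceless postalveolar fricative is [ʃ], so /ɸ/ → [ʃ].
At the second juncture, /v/ likewise becomes [ð] adjacent to /θ/.

[ɸakat͡ʃʃʊθða]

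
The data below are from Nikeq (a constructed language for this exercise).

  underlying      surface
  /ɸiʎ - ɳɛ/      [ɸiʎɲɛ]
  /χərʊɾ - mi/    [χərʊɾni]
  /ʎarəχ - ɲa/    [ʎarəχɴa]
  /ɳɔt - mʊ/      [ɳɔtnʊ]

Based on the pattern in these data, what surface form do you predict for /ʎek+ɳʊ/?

The data show progressive place assimilation: /ɳ/ → [ɲ] after /ʎ/; /m/ → [n] after /ɾ/; /ɲ/ → [ɴ] after /χ/; /m/ → [n] after /t/. In each pair only place changes, matching the preceding consonant, while manner and voice stay constant.
/ɳ/ is a voiced retroflex nasal. The preceding trigger /k/ is velar, so /ɳ/ must become velar as well.
A voiced velar nasal is [ŋ], so the surface segment is [ŋ].

[ʎekŋʊ]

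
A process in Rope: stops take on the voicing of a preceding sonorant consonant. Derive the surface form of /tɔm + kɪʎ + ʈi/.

[tɔmgɪʎɖi]

/k/ is a voiceless velar stop. The preceding trigger /m/ is voiced, so /k/ must become voiced as well.
Changing only its voicing to voiced gives [g] — the voiced velar stop.
The same rule applies at the second boundary: /ʈ/ → [ɖ] next to /ʎ/.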